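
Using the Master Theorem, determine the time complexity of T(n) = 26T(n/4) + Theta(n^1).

Master Theorem for T(n) = 26T(n/4) + O(n^1):

a = 26, b = 4, c = 1
log_b(a) = log_4(26) = 2.3502

Case 1: c = 1 < log_4(26) = 2.3502
T(n) = O(n^(log_4 26))

For T(n) = 26T(n/4) + O(n^1): log_4(26) = 2.3502. This is Case 1 of the Master Theorem (c < log_b(a), work dominated by leaves), giving O(n^(log_4 26)).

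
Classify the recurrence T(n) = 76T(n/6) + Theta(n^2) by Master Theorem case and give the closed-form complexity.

Master Theorem for T(n) = 76T(n/6) + O(n^2):

a = 76, b = 6, c = 2
log_b(a) = log_6(76) = 2.4170

Case 1: c = 2 < log_6(76) = 2.4170
T(n) = O(n^(log_6 76))

For T(n) = 76T(n/6) + O(n^2): log_6(76) = 2.4170. This is Case 1 of the Master Theorem (c < log_b(a), work dominated by leaves), giving O(n^(log_6 76)).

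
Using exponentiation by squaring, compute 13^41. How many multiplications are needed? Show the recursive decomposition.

Computing 13^41 by squaring (build up from 13^1; each line after the first costs one multiplication):

13^1 = 13
13^2 = (13^1)^2 = 13^2 = 169
13^4 = (13^2)^2 = 169^2 = 28561
13^5 = 13 * 13^4 = 13 * 28561 = 371293
13^10 = (13^5)^2 = 371293^2 = 137858491849
13^20 = (13^10)^2 = 137858491849^2 = 19004963774880799438801
13^40 = (13^20)^2 = 19004963774880799438801^2 = 361188648084531445929920877641340156544317601
13^41 = 13 * 13^40 = 13 * 361188648084531445929920877641340156544317601 = 4695452425098908797088971409337422035076128813

Result: 4695452425098908797088971409337422035076128813
Multiplications needed: 7 (7 lines after 13^1)

13^41 = 4695452425098908797088971409337422035076128813. Using exponentiation by squaring, this requires 7 multiplications. The key idea: if the exponent is even, square the half-power; if odd, multiply by the base once.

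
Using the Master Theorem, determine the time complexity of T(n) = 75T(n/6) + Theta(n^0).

Master Theorem for T(n) = 75T(n/6) + O(n^0):

a = 75, b = 6, c = 0
log_b(a) = log_6(75) = 2.4096

Case 1: c = 0 < log_6(75) = 2.4096
T(n) = O(n^(log_6 75))

For T(n) = 75T(n/6) + O(n^0): log_6(75) = 2.4096. This is Case 1 of the Master Theorem (c < log_b(a), work dominated by leaves), giving O(n^(log_6 75)).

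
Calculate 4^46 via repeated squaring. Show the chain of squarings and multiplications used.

Computing 4^46 by squaring (build up from 4^1; each line after the first costs one multiplication):

4^1 = 4
4^2 = (4^1)^2 = 4^2 = 16
4^4 = (4^2)^2 = 16^2 = 256
4^5 = 4 * 4^4 = 4 * 256 = 1024
4^10 = (4^5)^2 = 1024^2 = 1048576
4^11 = 4 * 4^10 = 4 * 1048576 = 4194304
4^22 = (4^11)^2 = 4194304^2 = 17592186044416
4^23 = 4 * 4^22 = 4 * 17592186044416 = 70368744177664
4^46 = (4^23)^2 = 70368744177664^2 = 4951760157141521099596496896

Result: 4951760157141521099596496896
Multiplications needed: 8 (8 lines after 4^1)

4^46 = 4951760157141521099596496896. Using exponentiation by squaring, this requires 8 multiplications. The key idea: if the exponent is even, square the half-power; if odd, multiply by the base once.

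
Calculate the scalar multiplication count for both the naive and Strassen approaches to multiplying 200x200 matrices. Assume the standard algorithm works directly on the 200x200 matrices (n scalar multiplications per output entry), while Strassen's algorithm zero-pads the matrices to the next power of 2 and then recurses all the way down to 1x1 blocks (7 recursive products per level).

Matrix multiplication for 200x200 matrices:

Strassen's algorithm requires power-of-2 dimensions. Pad 200x200 to 256x256 (next power of 2).

Standard algorithm: 200^3 = 8000000 multiplications
Strassen's algorithm: 7^(log2(256)) = 7^8 = 5764801 multiplications
Savings: 8000000 - 5764801 = 2235199 multiplications

Standard: 8000000 multiplications (200^3). Strassen: 5764801 multiplications (7^8, after padding to 256x256). Strassen reduces 8 recursive multiplications to 7 at each level.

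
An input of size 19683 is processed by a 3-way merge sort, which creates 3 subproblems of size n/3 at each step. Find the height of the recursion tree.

For divide and conquer with division factor 3:

Problem sizes at each level:
Level 0: 19683
Level 1: 6561
Level 2: 2187
Level 3: 729
Level 4: 243
Level 5: 81
Level 6: 27
Level 7: 9
Level 8: 3
Level 9: 1

The root is level 0 and the size-1 base case is level 9 (the tree spans levels 0 through 9, i.e. 10 levels counting the root), so the depth is the number of divisions: log_3(19683) = 9

The recursion tree depth is log_3(19683) = 9. At each level, the problem size is divided by 3, so it takes 9 divisions to reduce to a base case of size 1. The algorithm makes 3 recursive calls at each level.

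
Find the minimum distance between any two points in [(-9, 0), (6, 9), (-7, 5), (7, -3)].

Computing all pairwise distances among 4 points:

d((-9, 0), (6, 9)) = 17.4929
d((-9, 0), (-7, 5)) = 5.3852 <-- minimum
d((-9, 0), (7, -3)) = 16.2788
d((6, 9), (-7, 5)) = 13.6015
d((6, 9), (7, -3)) = 12.0416
d((-7, 5), (7, -3)) = 16.1245

Closest pair: (-9, 0) and (-7, 5) with distance 5.3852

The closest pair is (-9, 0) and (-7, 5) with Euclidean distance 5.3852. For 4 points, brute-force pairwise comparison is shown above. For large n, the divide-and-conquer algorithm (sort by x, recurse on halves, check the dividing strip) achieves O(n log n).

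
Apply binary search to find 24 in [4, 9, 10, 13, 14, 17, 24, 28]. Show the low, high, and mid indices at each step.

Binary search for 24 in [4, 9, 10, 13, 14, 17, 24, 28]:

lo=0, hi=7, mid=3, arr[mid]=13 -> 13 < 24, search right half
lo=4, hi=7, mid=5, arr[mid]=17 -> 17 < 24, search right half
lo=6, hi=7, mid=6, arr[mid]=24 -> Found target at index 6!

Binary search finds 24 at index 6 after 3 comparisons. The search repeatedly halves the search space by comparing with the middle element.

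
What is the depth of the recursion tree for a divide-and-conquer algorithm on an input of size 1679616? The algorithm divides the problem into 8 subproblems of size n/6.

For divide and conquer with division factor 6:

Problem sizes at each level:
Level 0: 1679616
Level 1: 279936
Level 2: 46656
Level 3: 7776
Level 4: 1296
Level 5: 216
Level 6: 36
Level 7: 6
Level 8: 1

The root is level 0 and the size-1 base case is level 8 (the tree spans levels 0 through 8, i.e. 9 levels counting the root), so the depth is the number of divisions: log_6(1679616) = 8

The recursion tree depth is log_6(1679616) = 8. At each level, the problem size is divided by 6, so it takes 8 divisions to reduce to a base case of size 1. The algorithm makes 8 recursive calls at each level.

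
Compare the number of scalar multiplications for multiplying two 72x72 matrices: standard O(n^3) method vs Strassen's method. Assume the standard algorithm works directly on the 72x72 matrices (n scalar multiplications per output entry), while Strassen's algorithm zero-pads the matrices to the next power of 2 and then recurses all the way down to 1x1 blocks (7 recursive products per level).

Matrix multiplication for 72x72 matrices:

Strassen's algorithm requires power-of-2 dimensions. Pad 72x72 to 128x128 (next power of 2).

Standard algorithm: 72^3 = 373248 multiplications
Strassen's algorithm: 7^(log2(128)) = 7^7 = 823543 multiplications
Difference: 373248 - 823543 = -450295 (Strassen uses MORE here due to padding overhead — for small or just-over-power-of-2 n, padding can outweigh the per-level savings)

Standard: 373248 multiplications (72^3). Strassen: 823543 multiplications (7^7, after padding to 128x128). Strassen reduces 8 recursive multiplications to 7 at each level.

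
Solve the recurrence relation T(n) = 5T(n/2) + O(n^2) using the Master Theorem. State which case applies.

Master Theorem for T(n) = 5T(n/2) + O(n^2):

a = 5, b = 2, c = 2
log_b(a) = log_2(5) = 2.3219

Case 1: c = 2 < log_2(5) = 2.3219
T(n) = O(n^(log_2 5))

For T(n) = 5T(n/2) + O(n^2): log_2(5) = 2.3219. This is Case 1 of the Master Theorem (c < log_b(a), work dominated by leaves), giving O(n^(log_2 5)).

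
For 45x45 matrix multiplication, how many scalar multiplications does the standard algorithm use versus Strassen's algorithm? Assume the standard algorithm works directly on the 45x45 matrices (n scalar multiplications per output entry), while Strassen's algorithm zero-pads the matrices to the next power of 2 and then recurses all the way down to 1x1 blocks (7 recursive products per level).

Matrix multiplication for 45x45 matrices:

Strassen's algorithm requires power-of-2 dimensions. Pad 45x45 to 64x64 (next power of 2).

Standard algorithm: 45^3 = 91125 multiplications
Strassen's algorithm: 7^(log2(64)) = 7^6 = 117649 multiplications
Difference: 91125 - 117649 = -26524 (Strassen uses MORE here due to padding overhead — for small or just-over-power-of-2 n, padding can outweigh the per-level savings)

Standard: 91125 multiplications (45^3). Strassen: 117649 multiplications (7^6, after padding to 64x64). Strassen reduces 8 recursive multiplications to 7 at each level.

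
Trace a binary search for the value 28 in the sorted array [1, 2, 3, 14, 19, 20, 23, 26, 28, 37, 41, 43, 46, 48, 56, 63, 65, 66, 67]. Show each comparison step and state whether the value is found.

Binary search for 28 in [1, 2, 3, 14, 19, 20, 23, 26, 28, 37, 41, 43, 46, 48, 56, 63, 65, 66, 67]:

lo=0, hi=18, mid=9, arr[mid]=37 -> 37 > 28, search left half
lo=0, hi=8, mid=4, arr[mid]=19 -> 19 < 28, search right half
lo=5, hi=8, mid=6, arr[mid]=23 -> 23 < 28, search right half
lo=7, hi=8, mid=7, arr[mid]=26 -> 26 < 28, search right half
lo=8, hi=8, mid=8, arr[mid]=28 -> Found target at index 8!

Binary search finds 28 at index 8 after 5 comparisons. The search repeatedly halves the search space by comparing with the middle element.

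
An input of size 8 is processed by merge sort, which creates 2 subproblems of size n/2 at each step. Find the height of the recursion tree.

For divide and conquer with division factor 2:

Problem sizes at each level:
Level 0: 8
Level 1: 4
Level 2: 2
Level 3: 1

The root is level 0 and the size-1 base case is level 3 (the tree spans levels 0 through 3, i.e. 4 levels counting the root), so the depth is the number of divisions: log_2(8) = 3

The recursion tree depth is log_2(8) = 3. At each level, the problem size is divided by 2, so it takes 3 divisions to reduce to a base case of size 1. The algorithm makes 2 recursive calls at each level.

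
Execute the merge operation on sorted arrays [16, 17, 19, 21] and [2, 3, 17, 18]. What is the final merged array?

Merging process:

Compare 16 vs 2: take 2 from right. Merged: [2]
Compare 16 vs 3: take 3 from right. Merged: [2, 3]
Compare 16 vs 17: take 16 from left. Merged: [2, 3, 16]
Compare 17 vs 17: take 17 from left. Merged: [2, 3, 16, 17]
Compare 19 vs 17: take 17 from right. Merged: [2, 3, 16, 17, 17]
Compare 19 vs 18: take 18 from right. Merged: [2, 3, 16, 17, 17, 18]
Append remaining from left: [19, 21]. Merged: [2, 3, 16, 17, 17, 18, 19, 21]

Final merged array: [2, 3, 16, 17, 17, 18, 19, 21]
Total comparisons: 6

The merged array is [2, 3, 16, 17, 17, 18, 19, 21], requiring 6 comparisons. The merge step runs in O(n) time where n is the total number of elements.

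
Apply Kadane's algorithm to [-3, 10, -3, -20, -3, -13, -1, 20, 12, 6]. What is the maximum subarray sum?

Using Kadane's algorithm on [-3, 10, -3, -20, -3, -13, -1, 20, 12, 6]:

Scanning through the array:
Position 1 (value 10): max_ending_here = 10, max_so_far = 10
Position 2 (value -3): max_ending_here = 7, max_so_far = 10
Position 3 (value -20): max_ending_here = -13, max_so_far = 10
Position 4 (value -3): max_ending_here = -3, max_so_far = 10
Position 5 (value -13): max_ending_here = -13, max_so_far = 10
Position 6 (value -1): max_ending_here = -1, max_so_far = 10
Position 7 (value 20): max_ending_here = 20, max_so_far = 20
Position 8 (value 12): max_ending_here = 32, max_so_far = 32
Position 9 (value 6): max_ending_here = 38, max_so_far = 38

Maximum subarray: [20, 12, 6]
Maximum sum: 38

The maximum subarray is [20, 12, 6] with sum 38. This subarray runs from index 7 to index 9.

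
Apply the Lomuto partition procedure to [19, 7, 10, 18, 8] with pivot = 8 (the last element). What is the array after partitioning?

Lomuto partition with pivot = 8:

Initial array: [19, 7, 10, 18, 8]

arr[0]=19 > 8: no swap
arr[1]=7 <= 8: swap with position 0, array becomes [7, 19, 10, 18, 8]
arr[2]=10 > 8: no swap
arr[3]=18 > 8: no swap

Place pivot at position 1: [7, 8, 10, 18, 19]
Pivot position: 1

After partitioning with pivot 8, the array becomes [7, 8, 10, 18, 19]. The pivot is placed at index 1. All elements to the left of the pivot are <= 8, and all elements to the right are > 8.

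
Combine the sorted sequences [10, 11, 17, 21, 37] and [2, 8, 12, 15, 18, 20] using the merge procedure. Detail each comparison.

Merging process:

Compare 10 vs 2: take 2 from right. Merged: [2]
Compare 10 vs 8: take 8 from right. Merged: [2, 8]
Compare 10 vs 12: take 10 from left. Merged: [2, 8, 10]
Compare 11 vs 12: take 11 from left. Merged: [2, 8, 10, 11]
Compare 17 vs 12: take 12 from right. Merged: [2, 8, 10, 11, 12]
Compare 17 vs 15: take 15 from right. Merged: [2, 8, 10, 11, 12, 15]
Compare 17 vs 18: take 17 from left. Merged: [2, 8, 10, 11, 12, 15, 17]
Compare 21 vs 18: take 18 from right. Merged: [2, 8, 10, 11, 12, 15, 17, 18]
Compare 21 vs 20: take 20 from right. Merged: [2, 8, 10, 11, 12, 15, 17, 18, 20]
Append remaining from left: [21, 37]. Merged: [2, 8, 10, 11, 12, 15, 17, 18, 20, 21, 37]

Final merged array: [2, 8, 10, 11, 12, 15, 17, 18, 20, 21, 37]
Total comparisons: 9

The merged array is [2, 8, 10, 11, 12, 15, 17, 18, 20, 21, 37], requiring 9 comparisons. The merge step runs in O(n) time where n is the total number of elements.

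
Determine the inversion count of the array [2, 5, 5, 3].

Finding inversions in [2, 5, 5, 3]:

(1, 3): arr[1]=5 > arr[3]=3
(2, 3): arr[2]=5 > arr[3]=3

Total inversions: 2

The array has 2 inversion(s): (1,3), (2,3). Each pair (i,j) satisfies i < j and arr[i] > arr[j].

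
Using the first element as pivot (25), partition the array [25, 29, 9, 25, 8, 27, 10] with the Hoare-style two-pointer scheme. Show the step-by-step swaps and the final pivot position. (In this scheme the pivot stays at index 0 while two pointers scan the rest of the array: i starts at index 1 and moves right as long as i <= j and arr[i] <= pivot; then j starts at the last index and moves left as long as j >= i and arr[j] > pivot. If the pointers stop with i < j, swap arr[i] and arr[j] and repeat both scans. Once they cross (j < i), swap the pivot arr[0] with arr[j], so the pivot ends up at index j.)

Hoare-style two-pointer partition with pivot = 25:

Initial array: [25, 29, 9, 25, 8, 27, 10]

Pointers start at i = 1, j = 6.
i stops at index 1 (arr[1]=29 > 25), j stops at index 6 (arr[6]=10 <= 25): swap arr[1] and arr[6], array becomes [25, 10, 9, 25, 8, 27, 29]
i ends at 5, j ends at 4: the pointers have crossed (j < i), so scanning stops.

Swap pivot arr[0] with arr[4] to place pivot at position 4: [8, 10, 9, 25, 25, 27, 29]
Pivot position: 4

After partitioning with pivot 25, the array becomes [8, 10, 9, 25, 25, 27, 29]. The pivot is placed at index 4. All elements to the left of the pivot are <= 25, and all elements to the right are > 25.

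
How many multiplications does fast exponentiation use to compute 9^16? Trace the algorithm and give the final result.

Computing 9^16 by squaring (build up from 9^1; each line after the first costs one multiplication):

9^1 = 9
9^2 = (9^1)^2 = 9^2 = 81
9^4 = (9^2)^2 = 81^2 = 6561
9^8 = (9^4)^2 = 6561^2 = 43046721
9^16 = (9^8)^2 = 43046721^2 = 1853020188851841

Result: 1853020188851841
Multiplications needed: 4 (4 lines after 9^1)

9^16 = 1853020188851841. Using exponentiation by squaring, this requires 4 multiplications. The key idea: if the exponent is even, square the half-power; if odd, multiply by the base once.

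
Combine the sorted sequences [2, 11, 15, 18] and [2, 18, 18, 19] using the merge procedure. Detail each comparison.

Merging process:

Compare 2 vs 2: take 2 from left. Merged: [2]
Compare 11 vs 2: take 2 from right. Merged: [2, 2]
Compare 11 vs 18: take 11 from left. Merged: [2, 2, 11]
Compare 15 vs 18: take 15 from left. Merged: [2, 2, 11, 15]
Compare 18 vs 18: take 18 from left. Merged: [2, 2, 11, 15, 18]
Append remaining from right: [18, 18, 19]. Merged: [2, 2, 11, 15, 18, 18, 18, 19]

Final merged array: [2, 2, 11, 15, 18, 18, 18, 19]
Total comparisons: 5

The merged array is [2, 2, 11, 15, 18, 18, 18, 19], requiring 5 comparisons. The merge step runs in O(n) time where n is the total number of elements.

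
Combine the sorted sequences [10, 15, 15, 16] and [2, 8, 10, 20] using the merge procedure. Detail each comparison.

Merging process:

Compare 10 vs 2: take 2 from right. Merged: [2]
Compare 10 vs 8: take 8 from right. Merged: [2, 8]
Compare 10 vs 10: take 10 from left. Merged: [2, 8, 10]
Compare 15 vs 10: take 10 from right. Merged: [2, 8, 10, 10]
Compare 15 vs 20: take 15 from left. Merged: [2, 8, 10, 10, 15]
Compare 15 vs 20: take 15 from left. Merged: [2, 8, 10, 10, 15, 15]
Compare 16 vs 20: take 16 from left. Merged: [2, 8, 10, 10, 15, 15, 16]
Append remaining from right: [20]. Merged: [2, 8, 10, 10, 15, 15, 16, 20]

Final merged array: [2, 8, 10, 10, 15, 15, 16, 20]
Total comparisons: 7

The merged array is [2, 8, 10, 10, 15, 15, 16, 20], requiring 7 comparisons. The merge step runs in O(n) time where n is the total number of elements.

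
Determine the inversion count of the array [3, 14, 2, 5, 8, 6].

Finding inversions in [3, 14, 2, 5, 8, 6]:

(0, 2): arr[0]=3 > arr[2]=2
(1, 2): arr[1]=14 > arr[2]=2
(1, 3): arr[1]=14 > arr[3]=5
(1, 4): arr[1]=14 > arr[4]=8
(1, 5): arr[1]=14 > arr[5]=6
(4, 5): arr[4]=8 > arr[5]=6

Total inversions: 6

The array has 6 inversion(s): (0,2), (1,2), (1,3), (1,4), (1,5), (4,5). Each pair (i,j) satisfies i < j and arr[i] > arr[j].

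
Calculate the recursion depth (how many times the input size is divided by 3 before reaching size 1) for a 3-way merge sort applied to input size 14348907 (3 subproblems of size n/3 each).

For divide and conquer with division factor 3:

Problem sizes at each level:
Level 0: 14348907
Level 1: 4782969
Level 2: 1594323
Level 3: 531441
Level 4: 177147
Level 5: 59049
Level 6: 19683
Level 7: 6561
Level 8: 2187
Level 9: 729
Level 10: 243
Level 11: 81
Level 12: 27
Level 13: 9
Level 14: 3
Level 15: 1

The root is level 0 and the size-1 base case is level 15 (the tree spans levels 0 through 15, i.e. 16 levels counting the root), so the depth is the number of divisions: log_3(14348907) = 15

The recursion tree depth is log_3(14348907) = 15. At each level, the problem size is divided by 3, so it takes 15 divisions to reduce to a base case of size 1. The algorithm makes 3 recursive calls at each level.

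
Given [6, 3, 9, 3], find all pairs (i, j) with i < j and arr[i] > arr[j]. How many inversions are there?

Finding inversions in [6, 3, 9, 3]:

(0, 1): arr[0]=6 > arr[1]=3
(0, 3): arr[0]=6 > arr[3]=3
(2, 3): arr[2]=9 > arr[3]=3

Total inversions: 3

The array has 3 inversion(s): (0,1), (0,3), (2,3). Each pair (i,j) satisfies i < j and arr[i] > arr[j].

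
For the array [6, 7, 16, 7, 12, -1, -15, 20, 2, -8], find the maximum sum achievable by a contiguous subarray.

Using Kadane's algorithm on [6, 7, 16, 7, 12, -1, -15, 20, 2, -8]:

Scanning through the array:
Position 1 (value 7): max_ending_here = 13, max_so_far = 13
Position 2 (value 16): max_ending_here = 29, max_so_far = 29
Position 3 (value 7): max_ending_here = 36, max_so_far = 36
Position 4 (value 12): max_ending_here = 48, max_so_far = 48
Position 5 (value -1): max_ending_here = 47, max_so_far = 48
Position 6 (value -15): max_ending_here = 32, max_so_far = 48
Position 7 (value 20): max_ending_here = 52, max_so_far = 52
Position 8 (value 2): max_ending_here = 54, max_so_far = 54
Position 9 (value -8): max_ending_here = 46, max_so_far = 54

Maximum subarray: [6, 7, 16, 7, 12, -1, -15, 20, 2]
Maximum sum: 54

The maximum subarray is [6, 7, 16, 7, 12, -1, -15, 20, 2] with sum 54. This subarray runs from index 0 to index 8.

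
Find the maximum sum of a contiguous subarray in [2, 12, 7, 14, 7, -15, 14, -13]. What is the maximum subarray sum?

Using Kadane's algorithm on [2, 12, 7, 14, 7, -15, 14, -13]:

Scanning through the array:
Position 1 (value 12): max_ending_here = 14, max_so_far = 14
Position 2 (value 7): max_ending_here = 21, max_so_far = 21
Position 3 (value 14): max_ending_here = 35, max_so_far = 35
Position 4 (value 7): max_ending_here = 42, max_so_far = 42
Position 5 (value -15): max_ending_here = 27, max_so_far = 42
Position 6 (value 14): max_ending_here = 41, max_so_far = 42
Position 7 (value -13): max_ending_here = 28, max_so_far = 42

Maximum subarray: [2, 12, 7, 14, 7]
Maximum sum: 42

The maximum subarray is [2, 12, 7, 14, 7] with sum 42. This subarray runs from index 0 to index 4.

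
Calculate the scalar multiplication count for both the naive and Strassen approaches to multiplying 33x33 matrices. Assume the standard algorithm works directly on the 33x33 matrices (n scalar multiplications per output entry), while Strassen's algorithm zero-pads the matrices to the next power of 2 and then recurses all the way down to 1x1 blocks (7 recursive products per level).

Matrix multiplication for 33x33 matrices:

Strassen's algorithm requires power-of-2 dimensions. Pad 33x33 to 64x64 (next power of 2).

Standard algorithm: 33^3 = 35937 multiplications
Strassen's algorithm: 7^(log2(64)) = 7^6 = 117649 multiplications
Difference: 35937 - 117649 = -81712 (Strassen uses MORE here due to padding overhead — for small or just-over-power-of-2 n, padding can outweigh the per-level savings)

Standard: 35937 multiplications (33^3). Strassen: 117649 multiplications (7^6, after padding to 64x64). Strassen reduces 8 recursive multiplications to 7 at each level.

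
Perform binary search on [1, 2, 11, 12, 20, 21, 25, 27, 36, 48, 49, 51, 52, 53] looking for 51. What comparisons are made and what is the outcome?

Binary search for 51 in [1, 2, 11, 12, 20, 21, 25, 27, 36, 48, 49, 51, 52, 53]:

lo=0, hi=13, mid=6, arr[mid]=25 -> 25 < 51, search right half
lo=7, hi=13, mid=10, arr[mid]=49 -> 49 < 51, search right half
lo=11, hi=13, mid=12, arr[mid]=52 -> 52 > 51, search left half
lo=11, hi=11, mid=11, arr[mid]=51 -> Found target at index 11!

Binary search finds 51 at index 11 after 4 comparisons. The search repeatedly halves the search space by comparing with the middle element.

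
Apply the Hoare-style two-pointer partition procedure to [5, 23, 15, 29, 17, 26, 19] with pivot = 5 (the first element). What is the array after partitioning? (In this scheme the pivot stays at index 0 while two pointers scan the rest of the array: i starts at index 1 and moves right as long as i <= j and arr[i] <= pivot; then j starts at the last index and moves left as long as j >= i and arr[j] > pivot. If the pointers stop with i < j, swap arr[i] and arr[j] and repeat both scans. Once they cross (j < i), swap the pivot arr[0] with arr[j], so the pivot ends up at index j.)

Hoare-style two-pointer partition with pivot = 5:

Initial array: [5, 23, 15, 29, 17, 26, 19]

Pointers start at i = 1, j = 6.
i ends at 1, j ends at 0: the pointers have crossed (j < i), so scanning stops.

j = 0, so swapping arr[0] with arr[j] leaves the pivot at position 0: [5, 23, 15, 29, 17, 26, 19]
Pivot position: 0

After partitioning with pivot 5, the array becomes [5, 23, 15, 29, 17, 26, 19]. The pivot is placed at index 0. All elements to the left of the pivot are <= 5, and all elements to the right are > 5.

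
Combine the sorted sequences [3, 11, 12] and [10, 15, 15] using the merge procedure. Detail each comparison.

Merging process:

Compare 3 vs 10: take 3 from left. Merged: [3]
Compare 11 vs 10: take 10 from right. Merged: [3, 10]
Compare 11 vs 15: take 11 from left. Merged: [3, 10, 11]
Compare 12 vs 15: take 12 from left. Merged: [3, 10, 11, 12]
Append remaining from right: [15, 15]. Merged: [3, 10, 11, 12, 15, 15]

Final merged array: [3, 10, 11, 12, 15, 15]
Total comparisons: 4

The merged array is [3, 10, 11, 12, 15, 15], requiring 4 comparisons. The merge step runs in O(n) time where n is the total number of elements.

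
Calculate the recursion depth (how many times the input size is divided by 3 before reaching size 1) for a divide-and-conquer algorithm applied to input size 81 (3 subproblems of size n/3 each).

For divide and conquer with division factor 3:

Problem sizes at each level:
Level 0: 81
Level 1: 27
Level 2: 9
Level 3: 3
Level 4: 1

The root is level 0 and the size-1 base case is level 4 (the tree spans levels 0 through 4, i.e. 5 levels counting the root), so the depth is the number of divisions: log_3(81) = 4

The recursion tree depth is log_3(81) = 4. At each level, the problem size is divided by 3, so it takes 4 divisions to reduce to a base case of size 1. The algorithm makes 3 recursive calls at each level.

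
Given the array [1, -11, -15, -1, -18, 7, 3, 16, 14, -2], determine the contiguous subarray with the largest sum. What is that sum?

Using Kadane's algorithm on [1, -11, -15, -1, -18, 7, 3, 16, 14, -2]:

Scanning through the array:
Position 1 (value -11): max_ending_here = -10, max_so_far = 1
Position 2 (value -15): max_ending_here = -15, max_so_far = 1
Position 3 (value -1): max_ending_here = -1, max_so_far = 1
Position 4 (value -18): max_ending_here = -18, max_so_far = 1
Position 5 (value 7): max_ending_here = 7, max_so_far = 7
Position 6 (value 3): max_ending_here = 10, max_so_far = 10
Position 7 (value 16): max_ending_here = 26, max_so_far = 26
Position 8 (value 14): max_ending_here = 40, max_so_far = 40
Position 9 (value -2): max_ending_here = 38, max_so_far = 40

Maximum subarray: [7, 3, 16, 14]
Maximum sum: 40

The maximum subarray is [7, 3, 16, 14] with sum 40. This subarray runs from index 5 to index 8.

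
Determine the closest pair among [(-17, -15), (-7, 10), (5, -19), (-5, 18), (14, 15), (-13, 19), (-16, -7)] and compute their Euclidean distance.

Computing all pairwise distances among 7 points:

d((-17, -15), (-7, 10)) = 26.9258
d((-17, -15), (5, -19)) = 22.3607
d((-17, -15), (-5, 18)) = 35.1141
d((-17, -15), (14, 15)) = 43.1393
d((-17, -15), (-13, 19)) = 34.2345
d((-17, -15), (-16, -7)) = 8.0623 <-- minimum
d((-7, 10), (5, -19)) = 31.3847
d((-7, 10), (-5, 18)) = 8.2462
d((-7, 10), (14, 15)) = 21.587
d((-7, 10), (-13, 19)) = 10.8167
d((-7, 10), (-16, -7)) = 19.2354
d((5, -19), (-5, 18)) = 38.3275
d((5, -19), (14, 15)) = 35.171
d((5, -19), (-13, 19)) = 42.0476
d((5, -19), (-16, -7)) = 24.1868
d((-5, 18), (14, 15)) = 19.2354
d((-5, 18), (-13, 19)) = 8.0623 <-- minimum
d((-5, 18), (-16, -7)) = 27.313
d((14, 15), (-13, 19)) = 27.2947
d((14, 15), (-16, -7)) = 37.2022
d((-13, 19), (-16, -7)) = 26.1725

Minimum distance: 8.0623 (tie among 2 pairs: (-17, -15) and (-16, -7); (-5, 18) and (-13, 19))

The minimum Euclidean distance is 8.0623. There is a tie: 2 pairs achieve this minimum — (-17, -15) and (-16, -7); (-5, 18) and (-13, 19). Any of these is a valid closest pair. For 7 points, brute-force pairwise comparison is shown above. For large n, the divide-and-conquer algorithm (sort by x, recurse on halves, check the dividing strip) achieves O(n log n).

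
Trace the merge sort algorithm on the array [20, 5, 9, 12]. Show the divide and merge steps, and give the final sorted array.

Merge sort trace:

Split: [20, 5, 9, 12] -> [20, 5] and [9, 12]
  Split: [20, 5] -> [20] and [5]
  Merge: [20] + [5] -> [5, 20]
  Split: [9, 12] -> [9] and [12]
  Merge: [9] + [12] -> [9, 12]
Merge: [5, 20] + [9, 12] -> [5, 9, 12, 20]

Final sorted array: [5, 9, 12, 20]

The merge sort proceeds by recursively splitting the array and merging sorted halves.
After all merges, the sorted array is [5, 9, 12, 20].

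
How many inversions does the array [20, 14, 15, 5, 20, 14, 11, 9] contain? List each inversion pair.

Finding inversions in [20, 14, 15, 5, 20, 14, 11, 9]:

(0, 1): arr[0]=20 > arr[1]=14
(0, 2): arr[0]=20 > arr[2]=15
(0, 3): arr[0]=20 > arr[3]=5
(0, 5): arr[0]=20 > arr[5]=14
(0, 6): arr[0]=20 > arr[6]=11
(0, 7): arr[0]=20 > arr[7]=9
(1, 3): arr[1]=14 > arr[3]=5
(1, 6): arr[1]=14 > arr[6]=11
(1, 7): arr[1]=14 > arr[7]=9
(2, 3): arr[2]=15 > arr[3]=5
(2, 5): arr[2]=15 > arr[5]=14
(2, 6): arr[2]=15 > arr[6]=11
(2, 7): arr[2]=15 > arr[7]=9
(4, 5): arr[4]=20 > arr[5]=14
(4, 6): arr[4]=20 > arr[6]=11
(4, 7): arr[4]=20 > arr[7]=9
(5, 6): arr[5]=14 > arr[6]=11
(5, 7): arr[5]=14 > arr[7]=9
(6, 7): arr[6]=11 > arr[7]=9

Total inversions: 19

The array has 19 inversion(s): (0,1), (0,2), (0,3), (0,5), (0,6), (0,7), (1,3), (1,6), (1,7), (2,3), (2,5), (2,6), (2,7), (4,5), (4,6), (4,7), (5,6), (5,7), (6,7). Each pair (i,j) satisfies i < j and arr[i] > arr[j].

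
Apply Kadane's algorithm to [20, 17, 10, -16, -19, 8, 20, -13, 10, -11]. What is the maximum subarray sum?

Using Kadane's algorithm on [20, 17, 10, -16, -19, 8, 20, -13, 10, -11]:

Scanning through the array:
Position 1 (value 17): max_ending_here = 37, max_so_far = 37
Position 2 (value 10): max_ending_here = 47, max_so_far = 47
Position 3 (value -16): max_ending_here = 31, max_so_far = 47
Position 4 (value -19): max_ending_here = 12, max_so_far = 47
Position 5 (value 8): max_ending_here = 20, max_so_far = 47
Position 6 (value 20): max_ending_here = 40, max_so_far = 47
Position 7 (value -13): max_ending_here = 27, max_so_far = 47
Position 8 (value 10): max_ending_here = 37, max_so_far = 47
Position 9 (value -11): max_ending_here = 26, max_so_far = 47

Maximum subarray: [20, 17, 10]
Maximum sum: 47

The maximum subarray is [20, 17, 10] with sum 47. This subarray runs from index 0 to index 2.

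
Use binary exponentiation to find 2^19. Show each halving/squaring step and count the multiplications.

Computing 2^19 by squaring (build up from 2^1; each line after the first costs one multiplication):

2^1 = 2
2^2 = (2^1)^2 = 2^2 = 4
2^4 = (2^2)^2 = 4^2 = 16
2^8 = (2^4)^2 = 16^2 = 256
2^9 = 2 * 2^8 = 2 * 256 = 512
2^18 = (2^9)^2 = 512^2 = 262144
2^19 = 2 * 2^18 = 2 * 262144 = 524288

Result: 524288
Multiplications needed: 6 (6 lines after 2^1)

2^19 = 524288. Using exponentiation by squaring, this requires 6 multiplications. The key idea: if the exponent is even, square the half-power; if odd, multiply by the base once.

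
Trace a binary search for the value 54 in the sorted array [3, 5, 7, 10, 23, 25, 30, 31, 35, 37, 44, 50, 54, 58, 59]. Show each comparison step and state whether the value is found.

Binary search for 54 in [3, 5, 7, 10, 23, 25, 30, 31, 35, 37, 44, 50, 54, 58, 59]:

lo=0, hi=14, mid=7, arr[mid]=31 -> 31 < 54, search right half
lo=8, hi=14, mid=11, arr[mid]=50 -> 50 < 54, search right half
lo=12, hi=14, mid=13, arr[mid]=58 -> 58 > 54, search left half
lo=12, hi=12, mid=12, arr[mid]=54 -> Found target at index 12!

Binary search finds 54 at index 12 after 4 comparisons. The search repeatedly halves the search space by comparing with the middle element.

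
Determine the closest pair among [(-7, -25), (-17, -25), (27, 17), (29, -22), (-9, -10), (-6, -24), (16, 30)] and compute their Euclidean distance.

Computing all pairwise distances among 7 points:

d((-7, -25), (-17, -25)) = 10.0
d((-7, -25), (27, 17)) = 54.037
d((-7, -25), (29, -22)) = 36.1248
d((-7, -25), (-9, -10)) = 15.1327
d((-7, -25), (-6, -24)) = 1.4142 <-- minimum
d((-7, -25), (16, 30)) = 59.6154
d((-17, -25), (27, 17)) = 60.8276
d((-17, -25), (29, -22)) = 46.0977
d((-17, -25), (-9, -10)) = 17.0
d((-17, -25), (-6, -24)) = 11.0454
d((-17, -25), (16, 30)) = 64.1405
d((27, 17), (29, -22)) = 39.0512
d((27, 17), (-9, -10)) = 45.0
d((27, 17), (-6, -24)) = 52.6308
d((27, 17), (16, 30)) = 17.0294
d((29, -22), (-9, -10)) = 39.8497
d((29, -22), (-6, -24)) = 35.0571
d((29, -22), (16, 30)) = 53.6004
d((-9, -10), (-6, -24)) = 14.3178
d((-9, -10), (16, 30)) = 47.1699
d((-6, -24), (16, 30)) = 58.3095

Closest pair: (-7, -25) and (-6, -24) with distance 1.4142

The closest pair is (-7, -25) and (-6, -24) with Euclidean distance 1.4142. For 7 points, brute-force pairwise comparison is shown above. For large n, the divide-and-conquer algorithm (sort by x, recurse on halves, check the dividing strip) achieves O(n log n).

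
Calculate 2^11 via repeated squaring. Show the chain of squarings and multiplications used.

Computing 2^11 by squaring (build up from 2^1; each line after the first costs one multiplication):

2^1 = 2
2^2 = (2^1)^2 = 2^2 = 4
2^4 = (2^2)^2 = 4^2 = 16
2^5 = 2 * 2^4 = 2 * 16 = 32
2^10 = (2^5)^2 = 32^2 = 1024
2^11 = 2 * 2^10 = 2 * 1024 = 2048

Result: 2048
Multiplications needed: 5 (5 lines after 2^1)

2^11 = 2048. Using exponentiation by squaring, this requires 5 multiplications. The key idea: if the exponent is even, square the half-power; if odd, multiply by the base once.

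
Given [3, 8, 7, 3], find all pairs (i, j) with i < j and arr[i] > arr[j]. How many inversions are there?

Finding inversions in [3, 8, 7, 3]:

(1, 2): arr[1]=8 > arr[2]=7
(1, 3): arr[1]=8 > arr[3]=3
(2, 3): arr[2]=7 > arr[3]=3

Total inversions: 3

The array has 3 inversion(s): (1,2), (1,3), (2,3). Each pair (i,j) satisfies i < j and arr[i] > arr[j].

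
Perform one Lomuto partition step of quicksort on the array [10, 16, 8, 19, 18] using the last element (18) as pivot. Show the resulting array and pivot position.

Lomuto partition with pivot = 18:

Initial array: [10, 16, 8, 19, 18]

arr[0]=10 <= 18: swap with position 0, array becomes [10, 16, 8, 19, 18]
arr[1]=16 <= 18: swap with position 1, array becomes [10, 16, 8, 19, 18]
arr[2]=8 <= 18: swap with position 2, array becomes [10, 16, 8, 19, 18]
arr[3]=19 > 18: no swap

Place pivot at position 3: [10, 16, 8, 18, 19]
Pivot position: 3

After partitioning with pivot 18, the array becomes [10, 16, 8, 18, 19]. The pivot is placed at index 3. All elements to the left of the pivot are <= 18, and all elements to the right are > 18.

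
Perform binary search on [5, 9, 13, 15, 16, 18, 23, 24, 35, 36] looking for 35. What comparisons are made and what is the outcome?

Binary search for 35 in [5, 9, 13, 15, 16, 18, 23, 24, 35, 36]:

lo=0, hi=9, mid=4, arr[mid]=16 -> 16 < 35, search right half
lo=5, hi=9, mid=7, arr[mid]=24 -> 24 < 35, search right half
lo=8, hi=9, mid=8, arr[mid]=35 -> Found target at index 8!

Binary search finds 35 at index 8 after 3 comparisons. The search repeatedly halves the search space by comparing with the middle element.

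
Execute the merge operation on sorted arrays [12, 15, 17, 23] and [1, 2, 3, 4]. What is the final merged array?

Merging process:

Compare 12 vs 1: take 1 from right. Merged: [1]
Compare 12 vs 2: take 2 from right. Merged: [1, 2]
Compare 12 vs 3: take 3 from right. Merged: [1, 2, 3]
Compare 12 vs 4: take 4 from right. Merged: [1, 2, 3, 4]
Append remaining from left: [12, 15, 17, 23]. Merged: [1, 2, 3, 4, 12, 15, 17, 23]

Final merged array: [1, 2, 3, 4, 12, 15, 17, 23]
Total comparisons: 4

The merged array is [1, 2, 3, 4, 12, 15, 17, 23], requiring 4 comparisons. The merge step runs in O(n) time where n is the total number of elements.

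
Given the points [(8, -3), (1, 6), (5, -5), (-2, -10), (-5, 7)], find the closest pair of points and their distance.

Computing all pairwise distances among 5 points:

d((8, -3), (1, 6)) = 11.4018
d((8, -3), (5, -5)) = 3.6056 <-- minimum
d((8, -3), (-2, -10)) = 12.2066
d((8, -3), (-5, 7)) = 16.4012
d((1, 6), (5, -5)) = 11.7047
d((1, 6), (-2, -10)) = 16.2788
d((1, 6), (-5, 7)) = 6.0828
d((5, -5), (-2, -10)) = 8.6023
d((5, -5), (-5, 7)) = 15.6205
d((-2, -10), (-5, 7)) = 17.2627

Closest pair: (8, -3) and (5, -5) with distance 3.6056

The closest pair is (8, -3) and (5, -5) with Euclidean distance 3.6056. For 5 points, brute-force pairwise comparison is shown above. For large n, the divide-and-conquer algorithm (sort by x, recurse on halves, check the dividing strip) achieves O(n log n).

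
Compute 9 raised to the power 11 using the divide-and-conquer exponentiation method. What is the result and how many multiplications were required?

Computing 9^11 by squaring (build up from 9^1; each line after the first costs one multiplication):

9^1 = 9
9^2 = (9^1)^2 = 9^2 = 81
9^4 = (9^2)^2 = 81^2 = 6561
9^5 = 9 * 9^4 = 9 * 6561 = 59049
9^10 = (9^5)^2 = 59049^2 = 3486784401
9^11 = 9 * 9^10 = 9 * 3486784401 = 31381059609

Result: 31381059609
Multiplications needed: 5 (5 lines after 9^1)

9^11 = 31381059609. Using exponentiation by squaring, this requires 5 multiplications. The key idea: if the exponent is even, square the half-power; if odd, multiply by the base once.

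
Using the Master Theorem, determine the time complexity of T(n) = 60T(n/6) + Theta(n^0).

Master Theorem for T(n) = 60T(n/6) + O(n^0):

a = 60, b = 6, c = 0
log_b(a) = log_6(60) = 2.2851

Case 1: c = 0 < log_6(60) = 2.2851
T(n) = O(n^(log_6 60))

For T(n) = 60T(n/6) + O(n^0): log_6(60) = 2.2851. This is Case 1 of the Master Theorem (c < log_b(a), work dominated by leaves), giving O(n^(log_6 60)).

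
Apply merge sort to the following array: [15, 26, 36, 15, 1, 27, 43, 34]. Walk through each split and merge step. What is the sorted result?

Merge sort trace:

Split: [15, 26, 36, 15, 1, 27, 43, 34] -> [15, 26, 36, 15] and [1, 27, 43, 34]
  Split: [15, 26, 36, 15] -> [15, 26] and [36, 15]
    Split: [15, 26] -> [15] and [26]
    Merge: [15] + [26] -> [15, 26]
    Split: [36, 15] -> [36] and [15]
    Merge: [36] + [15] -> [15, 36]
  Merge: [15, 26] + [15, 36] -> [15, 15, 26, 36]
  Split: [1, 27, 43, 34] -> [1, 27] and [43, 34]
    Split: [1, 27] -> [1] and [27]
    Merge: [1] + [27] -> [1, 27]
    Split: [43, 34] -> [43] and [34]
    Merge: [43] + [34] -> [34, 43]
  Merge: [1, 27] + [34, 43] -> [1, 27, 34, 43]
Merge: [15, 15, 26, 36] + [1, 27, 34, 43] -> [1, 15, 15, 26, 27, 34, 36, 43]

Final sorted array: [1, 15, 15, 26, 27, 34, 36, 43]

The merge sort proceeds by recursively splitting the array and merging sorted halves.
After all merges, the sorted array is [1, 15, 15, 26, 27, 34, 36, 43].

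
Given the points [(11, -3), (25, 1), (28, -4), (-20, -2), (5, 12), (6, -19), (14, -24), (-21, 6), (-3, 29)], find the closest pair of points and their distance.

Computing all pairwise distances among 9 points:

d((11, -3), (25, 1)) = 14.5602
d((11, -3), (28, -4)) = 17.0294
d((11, -3), (-20, -2)) = 31.0161
d((11, -3), (5, 12)) = 16.1555
d((11, -3), (6, -19)) = 16.7631
d((11, -3), (14, -24)) = 21.2132
d((11, -3), (-21, 6)) = 33.2415
d((11, -3), (-3, 29)) = 34.9285
d((25, 1), (28, -4)) = 5.831 <-- minimum
d((25, 1), (-20, -2)) = 45.0999
d((25, 1), (5, 12)) = 22.8254
d((25, 1), (6, -19)) = 27.5862
d((25, 1), (14, -24)) = 27.313
d((25, 1), (-21, 6)) = 46.2709
d((25, 1), (-3, 29)) = 39.598
d((28, -4), (-20, -2)) = 48.0416
d((28, -4), (5, 12)) = 28.0179
d((28, -4), (6, -19)) = 26.6271
d((28, -4), (14, -24)) = 24.4131
d((28, -4), (-21, 6)) = 50.01
d((28, -4), (-3, 29)) = 45.2769
d((-20, -2), (5, 12)) = 28.6531
d((-20, -2), (6, -19)) = 31.0644
d((-20, -2), (14, -24)) = 40.4969
d((-20, -2), (-21, 6)) = 8.0623
d((-20, -2), (-3, 29)) = 35.3553
d((5, 12), (6, -19)) = 31.0161
d((5, 12), (14, -24)) = 37.108
d((5, 12), (-21, 6)) = 26.6833
d((5, 12), (-3, 29)) = 18.7883
d((6, -19), (14, -24)) = 9.434
d((6, -19), (-21, 6)) = 36.7967
d((6, -19), (-3, 29)) = 48.8365
d((14, -24), (-21, 6)) = 46.0977
d((14, -24), (-3, 29)) = 55.6597
d((-21, 6), (-3, 29)) = 29.2062

Closest pair: (25, 1) and (28, -4) with distance 5.831

The closest pair is (25, 1) and (28, -4) with Euclidean distance 5.831. For 9 points, brute-force pairwise comparison is shown above. For large n, the divide-and-conquer algorithm (sort by x, recurse on halves, check the dividing strip) achieves O(n log n).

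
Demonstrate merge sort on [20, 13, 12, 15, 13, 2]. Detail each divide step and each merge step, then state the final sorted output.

Merge sort trace:

Split: [20, 13, 12, 15, 13, 2] -> [20, 13, 12] and [15, 13, 2]
  Split: [20, 13, 12] -> [20] and [13, 12]
    Split: [13, 12] -> [13] and [12]
    Merge: [13] + [12] -> [12, 13]
  Merge: [20] + [12, 13] -> [12, 13, 20]
  Split: [15, 13, 2] -> [15] and [13, 2]
    Split: [13, 2] -> [13] and [2]
    Merge: [13] + [2] -> [2, 13]
  Merge: [15] + [2, 13] -> [2, 13, 15]
Merge: [12, 13, 20] + [2, 13, 15] -> [2, 12, 13, 13, 15, 20]

Final sorted array: [2, 12, 13, 13, 15, 20]

The merge sort proceeds by recursively splitting the array and merging sorted halves.
After all merges, the sorted array is [2, 12, 13, 13, 15, 20].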